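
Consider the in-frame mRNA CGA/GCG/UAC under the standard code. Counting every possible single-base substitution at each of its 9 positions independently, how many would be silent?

Codon 1 (CGA, Arg): 4 synonymous substitutions.
Codon 2 (GCG, Ala): 3 synonymous substitutions.
Codon 3 (UAC, Tyr): 1 synonymous substitution.
Total: 4 + 3 + 1 = 8.

8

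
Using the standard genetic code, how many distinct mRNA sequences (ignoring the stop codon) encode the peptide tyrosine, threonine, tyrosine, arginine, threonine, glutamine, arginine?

4608

Tyr: 2 codons.
Thr: 4 codons.
Tyr: 2 codons.
Arg: 6 codons.
Thr: 4 codons.
Gln: 2 codons.
Arg: 6 codons.
2 × 4 × 2 × 6 × 4 × 2 × 6 = 4608.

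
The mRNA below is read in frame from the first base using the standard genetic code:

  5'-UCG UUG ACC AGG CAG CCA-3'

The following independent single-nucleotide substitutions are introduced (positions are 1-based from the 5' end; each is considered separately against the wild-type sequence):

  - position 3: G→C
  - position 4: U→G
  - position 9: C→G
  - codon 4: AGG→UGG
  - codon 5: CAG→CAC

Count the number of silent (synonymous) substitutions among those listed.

Codon 1: UCG (Ser) → UCC (Ser) — synonymous.
Codon 2: UUG (Leu) → GUG (Val) — missense.
Codon 3: ACC (Thr) → ACG (Thr) — synonymous.
Codon 4: AGG (Arg) → UGG (Trp) — missense.
Codon 5: CAG (Gln) → CAC (His) — missense.
Synonymous: 2 of 5.

2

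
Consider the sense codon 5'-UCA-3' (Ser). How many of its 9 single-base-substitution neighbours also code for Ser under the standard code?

Position 1: none → 0 synonymous.
Position 2: none → 0 synonymous.
Position 3: UCU, UCC, UCG → 3 synonymous.
Total: 0 + 0 + 3 = 3.

3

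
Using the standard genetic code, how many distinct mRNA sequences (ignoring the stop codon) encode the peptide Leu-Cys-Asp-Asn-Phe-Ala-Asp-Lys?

Leu: 6 codons.
Cys: 2 codons.
Asp: 2 codons.
Asn: 2 codons.
Phe: 2 codons.
Ala: 4 codons.
Asp: 2 codons.
Lys: 2 codons.
6 × 2 × 2 × 2 × 2 × 4 × 2 × 2 = 1536.

1536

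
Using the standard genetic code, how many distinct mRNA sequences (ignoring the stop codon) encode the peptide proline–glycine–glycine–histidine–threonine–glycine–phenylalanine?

4096

Pro: 4 codons.
Gly: 4 codons.
Gly: 4 codons.
His: 2 codons.
Thr: 4 codons.
Gly: 4 codons.
Phe: 2 codons.
4 × 4 × 4 × 2 × 4 × 4 × 2 = 4096.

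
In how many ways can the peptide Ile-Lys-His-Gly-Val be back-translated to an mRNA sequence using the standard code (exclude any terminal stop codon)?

Ile: 3 codons.
Lys: 2 codons.
His: 2 codons.
Gly: 4 codons.
Val: 4 codons.
3 × 2 × 2 × 4 × 4 = 192.

192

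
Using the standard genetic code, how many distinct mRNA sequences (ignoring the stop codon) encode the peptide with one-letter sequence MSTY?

48

Met: 1 codon.
Ser: 6 codons.
Thr: 4 codons.
Tyr: 2 codons.
1 × 6 × 4 × 2 = 48.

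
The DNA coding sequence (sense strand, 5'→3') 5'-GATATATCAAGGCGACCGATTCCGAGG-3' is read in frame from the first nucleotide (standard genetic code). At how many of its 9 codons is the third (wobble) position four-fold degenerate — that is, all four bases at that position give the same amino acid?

Codon 1 GAT (Asp): third position 2-fold.
Codon 2 ATA (Ile): third position 3-fold.
Codon 3 TCA (Ser): third position 4-fold.
Codon 4 AGG (Arg): third position 2-fold.
Codon 5 CGA (Arg): third position 4-fold.
Codon 6 CCG (Pro): third position 4-fold.
Codon 7 ATT (Ile): third position 3-fold.
Codon 8 CCG (Pro): third position 4-fold.
Codon 9 AGG (Arg): third position 2-fold.
Four-fold degenerate third positions: 4.

4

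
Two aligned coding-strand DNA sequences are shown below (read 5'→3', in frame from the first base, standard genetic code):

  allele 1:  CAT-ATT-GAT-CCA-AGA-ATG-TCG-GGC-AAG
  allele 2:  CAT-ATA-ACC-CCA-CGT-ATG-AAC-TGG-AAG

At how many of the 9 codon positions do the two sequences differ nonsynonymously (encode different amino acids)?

3

Codon 1: CAT His / CAT His — identical.
Codon 2: ATT Ile / ATA Ile — synonymous.
Codon 3: GAT Asp / ACC Thr — nonsynonymous.
Codon 4: CCA Pro / CCA Pro — identical.
Codon 5: AGA Arg / CGT Arg — synonymous.
Codon 6: ATG Met / ATG Met — identical.
Codon 7: TCG Ser / AAC Asn — nonsynonymous.
Codon 8: GGC Gly / TGG Trp — nonsynonymous.
Codon 9: AAG Lys / AAG Lys — identical.
Nonsynonymous differences: 3.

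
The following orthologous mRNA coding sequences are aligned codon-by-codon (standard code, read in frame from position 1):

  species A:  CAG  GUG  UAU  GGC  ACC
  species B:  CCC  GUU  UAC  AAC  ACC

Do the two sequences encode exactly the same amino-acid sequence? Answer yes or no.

no

Codon 1: CAG Gln / CCC Pro — nonsynonymous.
Codon 2: GUG Val / GUU Val — synonymous.
Codon 3: UAU Tyr / UAC Tyr — synonymous.
Codon 4: GGC Gly / AAC Asn — nonsynonymous.
Codon 5: ACC Thr / ACC Thr — identical.
Nonsynonymous differences: 2 → different protein.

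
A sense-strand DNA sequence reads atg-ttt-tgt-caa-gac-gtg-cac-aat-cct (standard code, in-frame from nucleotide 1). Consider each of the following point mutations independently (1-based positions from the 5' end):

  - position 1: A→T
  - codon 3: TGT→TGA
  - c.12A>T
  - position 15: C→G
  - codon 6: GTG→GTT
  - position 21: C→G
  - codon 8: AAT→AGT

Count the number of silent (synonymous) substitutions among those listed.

1

Codon 1: ATG (Met) → TTG (Leu) — missense.
Codon 3: TGT (Cys) → TGA (Stop) — nonsense.
Codon 4: CAA (Gln) → CAT (His) — missense.
Codon 5: GAC (Asp) → GAG (Glu) — missense.
Codon 6: GTG (Val) → GTT (Val) — synonymous.
Codon 7: CAC (His) → CAG (Gln) — missense.
Codon 8: AAT (Asn) → AGT (Ser) — missense.
Synonymous: 1 of 7.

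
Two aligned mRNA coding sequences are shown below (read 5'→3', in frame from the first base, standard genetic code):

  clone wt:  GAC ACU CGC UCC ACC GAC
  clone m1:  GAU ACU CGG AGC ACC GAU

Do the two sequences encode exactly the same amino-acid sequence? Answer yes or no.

yes

Codon 1: GAC Asp / GAU Asp — synonymous.
Codon 2: ACU Thr / ACU Thr — identical.
Codon 3: CGC Arg / CGG Arg — synonymous.
Codon 4: UCC Ser / AGC Ser — synonymous.
Codon 5: ACC Thr / ACC Thr — identical.
Codon 6: GAC Asp / GAU Asp — synonymous.
Nonsynonymous differences: 0 → same protein.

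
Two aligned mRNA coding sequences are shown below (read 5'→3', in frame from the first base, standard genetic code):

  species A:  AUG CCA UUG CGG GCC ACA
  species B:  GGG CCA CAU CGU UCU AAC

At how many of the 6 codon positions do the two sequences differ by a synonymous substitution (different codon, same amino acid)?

Codon 1: AUG Met / GGG Gly — nonsynonymous.
Codon 2: CCA Pro / CCA Pro — identical.
Codon 3: UUG Leu / CAU His — nonsynonymous.
Codon 4: CGG Arg / CGU Arg — synonymous.
Codon 5: GCC Ala / UCU Ser — nonsynonymous.
Codon 6: ACA Thr / AAC Asn — nonsynonymous.
Synonymous differences: 1.

1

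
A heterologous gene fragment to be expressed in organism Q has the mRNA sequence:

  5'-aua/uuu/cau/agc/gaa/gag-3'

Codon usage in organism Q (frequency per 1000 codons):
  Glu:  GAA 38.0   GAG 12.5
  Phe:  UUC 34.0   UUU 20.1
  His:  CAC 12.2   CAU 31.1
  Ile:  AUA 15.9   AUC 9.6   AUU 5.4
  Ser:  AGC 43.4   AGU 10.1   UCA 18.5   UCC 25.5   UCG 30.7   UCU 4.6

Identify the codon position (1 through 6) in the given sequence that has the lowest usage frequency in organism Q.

Codon 1 AUA (Ile): 15.9 per 1000.
Codon 2 UUU (Phe): 20.1 per 1000.
Codon 3 CAU (His): 31.1 per 1000.
Codon 4 AGC (Ser): 43.4 per 1000.
Codon 5 GAA (Glu): 38.0 per 1000.
Codon 6 GAG (Glu): 12.5 per 1000.
Lowest frequency is 12.5 at codon 6.

6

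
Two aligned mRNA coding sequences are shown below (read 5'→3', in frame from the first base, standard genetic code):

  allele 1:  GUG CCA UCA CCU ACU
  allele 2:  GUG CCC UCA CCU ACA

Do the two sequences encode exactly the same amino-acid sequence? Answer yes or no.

yes

Codon 1: GUG Val / GUG Val — identical.
Codon 2: CCA Pro / CCC Pro — synonymous.
Codon 3: UCA Ser / UCA Ser — identical.
Codon 4: CCU Pro / CCU Pro — identical.
Codon 5: ACU Thr / ACA Thr — synonymous.
Nonsynonymous differences: 0 → same protein.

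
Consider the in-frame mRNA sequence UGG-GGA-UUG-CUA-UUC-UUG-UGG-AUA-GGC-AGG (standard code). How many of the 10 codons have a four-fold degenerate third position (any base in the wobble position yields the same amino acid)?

Codon 1 UGG (Trp): third position 1-fold.
Codon 2 GGA (Gly): third position 4-fold.
Codon 3 UUG (Leu): third position 2-fold.
Codon 4 CUA (Leu): third position 4-fold.
Codon 5 UUC (Phe): third position 2-fold.
Codon 6 UUG (Leu): third position 2-fold.
Codon 7 UGG (Trp): third position 1-fold.
Codon 8 AUA (Ile): third position 3-fold.
Codon 9 GGC (Gly): third position 4-fold.
Codon 10 AGG (Arg): third position 2-fold.
Four-fold degenerate third positions: 3.

3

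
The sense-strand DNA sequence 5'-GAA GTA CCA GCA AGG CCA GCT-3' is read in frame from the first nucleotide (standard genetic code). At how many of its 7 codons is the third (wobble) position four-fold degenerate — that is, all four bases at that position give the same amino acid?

Codon 1 GAA (Glu): third position 2-fold.
Codon 2 GTA (Val): third position 4-fold.
Codon 3 CCA (Pro): third position 4-fold.
Codon 4 GCA (Ala): third position 4-fold.
Codon 5 AGG (Arg): third position 2-fold.
Codon 6 CCA (Pro): third position 4-fold.
Codon 7 GCT (Ala): third position 4-fold.
Four-fold degenerate third positions: 5.

5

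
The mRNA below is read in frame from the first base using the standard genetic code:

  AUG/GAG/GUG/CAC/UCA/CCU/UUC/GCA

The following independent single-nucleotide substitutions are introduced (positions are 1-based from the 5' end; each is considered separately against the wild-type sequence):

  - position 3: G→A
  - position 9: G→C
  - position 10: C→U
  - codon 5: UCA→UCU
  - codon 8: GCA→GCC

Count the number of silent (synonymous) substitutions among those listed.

Codon 1: AUG (Met) → AUA (Ile) — missense.
Codon 3: GUG (Val) → GUC (Val) — synonymous.
Codon 4: CAC (His) → UAC (Tyr) — missense.
Codon 5: UCA (Ser) → UCU (Ser) — synonymous.
Codon 8: GCA (Ala) → GCC (Ala) — synonymous.
Synonymous: 3 of 5.

3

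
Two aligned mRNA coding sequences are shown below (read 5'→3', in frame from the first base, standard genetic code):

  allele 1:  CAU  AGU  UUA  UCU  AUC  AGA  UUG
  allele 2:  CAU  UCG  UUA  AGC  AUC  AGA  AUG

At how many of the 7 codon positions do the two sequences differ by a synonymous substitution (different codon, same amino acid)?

Codon 1: CAU His / CAU His — identical.
Codon 2: AGU Ser / UCG Ser — synonymous.
Codon 3: UUA Leu / UUA Leu — identical.
Codon 4: UCU Ser / AGC Ser — synonymous.
Codon 5: AUC Ile / AUC Ile — identical.
Codon 6: AGA Arg / AGA Arg — identical.
Codon 7: UUG Leu / AUG Met — nonsynonymous.
Synonymous differences: 2.

2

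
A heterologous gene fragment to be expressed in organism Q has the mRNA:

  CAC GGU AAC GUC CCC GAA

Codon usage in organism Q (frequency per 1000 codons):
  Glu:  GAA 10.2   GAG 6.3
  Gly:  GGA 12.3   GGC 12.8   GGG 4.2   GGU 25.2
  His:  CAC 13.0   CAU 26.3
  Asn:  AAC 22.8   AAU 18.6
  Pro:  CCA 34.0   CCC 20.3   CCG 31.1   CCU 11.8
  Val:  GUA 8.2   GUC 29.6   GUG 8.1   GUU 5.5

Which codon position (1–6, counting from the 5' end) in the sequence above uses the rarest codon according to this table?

6

Codon 1 CAC (His): 13.0 per 1000.
Codon 2 GGU (Gly): 25.2 per 1000.
Codon 3 AAC (Asn): 22.8 per 1000.
Codon 4 GUC (Val): 29.6 per 1000.
Codon 5 CCC (Pro): 20.3 per 1000.
Codon 6 GAA (Glu): 10.2 per 1000.
Lowest frequency is 10.2 at codon 6.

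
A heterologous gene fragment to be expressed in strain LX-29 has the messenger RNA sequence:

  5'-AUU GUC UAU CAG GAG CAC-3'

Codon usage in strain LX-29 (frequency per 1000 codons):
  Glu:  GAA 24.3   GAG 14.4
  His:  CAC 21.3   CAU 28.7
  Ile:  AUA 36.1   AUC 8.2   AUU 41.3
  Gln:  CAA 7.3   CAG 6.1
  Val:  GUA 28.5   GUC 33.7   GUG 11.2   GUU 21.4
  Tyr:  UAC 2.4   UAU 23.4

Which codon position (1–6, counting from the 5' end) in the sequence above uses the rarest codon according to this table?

Codon 1 AUU (Ile): 41.3 per 1000.
Codon 2 GUC (Val): 33.7 per 1000.
Codon 3 UAU (Tyr): 23.4 per 1000.
Codon 4 CAG (Gln): 6.1 per 1000.
Codon 5 GAG (Glu): 14.4 per 1000.
Codon 6 CAC (His): 21.3 per 1000.
Lowest frequency is 6.1 at codon 4.

4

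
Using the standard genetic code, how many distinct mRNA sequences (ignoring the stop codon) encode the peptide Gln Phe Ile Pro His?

Gln: 2 codons.
Phe: 2 codons.
Ile: 3 codons.
Pro: 4 codons.
His: 2 codons.
2 × 2 × 3 × 4 × 2 = 96.

96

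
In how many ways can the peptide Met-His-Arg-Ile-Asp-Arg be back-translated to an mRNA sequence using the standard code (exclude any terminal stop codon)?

432

Met: 1 codon.
His: 2 codons.
Arg: 6 codons.
Ile: 3 codons.
Asp: 2 codons.
Arg: 6 codons.
1 × 2 × 6 × 3 × 2 × 6 = 432.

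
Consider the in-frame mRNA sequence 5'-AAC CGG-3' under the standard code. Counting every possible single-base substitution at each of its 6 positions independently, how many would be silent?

Codon 1 (AAC, Asn): 1 synonymous substitution.
Codon 2 (CGG, Arg): 4 synonymous substitutions.
Total: 1 + 4 = 5.

5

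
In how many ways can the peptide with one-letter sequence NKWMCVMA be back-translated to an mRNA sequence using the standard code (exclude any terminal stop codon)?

Asn: 2 codons.
Lys: 2 codons.
Trp: 1 codon.
Met: 1 codon.
Cys: 2 codons.
Val: 4 codons.
Met: 1 codon.
Ala: 4 codons.
2 × 2 × 1 × 1 × 2 × 4 × 1 × 4 = 128.

128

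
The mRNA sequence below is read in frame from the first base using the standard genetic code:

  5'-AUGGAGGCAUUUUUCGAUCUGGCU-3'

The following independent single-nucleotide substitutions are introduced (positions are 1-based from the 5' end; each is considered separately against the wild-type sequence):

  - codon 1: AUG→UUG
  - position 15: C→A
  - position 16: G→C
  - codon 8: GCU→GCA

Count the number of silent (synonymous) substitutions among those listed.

Codon 1: AUG (Met) → UUG (Leu) — missense.
Codon 5: UUC (Phe) → UUA (Leu) — missense.
Codon 6: GAU (Asp) → CAU (His) — missense.
Codon 8: GCU (Ala) → GCA (Ala) — synonymous.
Synonymous: 1 of 4.

1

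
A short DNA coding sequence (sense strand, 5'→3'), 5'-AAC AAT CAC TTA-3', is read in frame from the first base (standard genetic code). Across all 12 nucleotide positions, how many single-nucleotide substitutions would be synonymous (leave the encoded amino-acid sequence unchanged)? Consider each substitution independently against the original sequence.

Codon 1 (AAC, Asn): 1 synonymous substitution.
Codon 2 (AAT, Asn): 1 synonymous substitution.
Codon 3 (CAC, His): 1 synonymous substitution.
Codon 4 (TTA, Leu): 2 synonymous substitutions.
Total: 1 + 1 + 1 + 2 = 5.

5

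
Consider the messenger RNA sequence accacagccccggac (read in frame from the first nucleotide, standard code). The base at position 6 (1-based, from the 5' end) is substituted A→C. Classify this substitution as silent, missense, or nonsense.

Position 6 falls in codon 2: ACA → Thr.
After the substitution the codon is ACC → Thr.
Both encode Thr, so the change is synonymous.

silent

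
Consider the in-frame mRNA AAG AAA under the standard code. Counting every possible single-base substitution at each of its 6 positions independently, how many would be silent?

2

Codon 1 (AAG, Lys): 1 synonymous substitution.
Codon 2 (AAA, Lys): 1 synonymous substitution.
Total: 1 + 1 = 2.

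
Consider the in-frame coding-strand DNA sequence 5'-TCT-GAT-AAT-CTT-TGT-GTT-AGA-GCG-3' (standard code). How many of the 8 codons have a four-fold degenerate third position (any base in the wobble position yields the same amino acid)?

Codon 1 TCT (Ser): third position 4-fold.
Codon 2 GAT (Asp): third position 2-fold.
Codon 3 AAT (Asn): third position 2-fold.
Codon 4 CTT (Leu): third position 4-fold.
Codon 5 TGT (Cys): third position 2-fold.
Codon 6 GTT (Val): third position 4-fold.
Codon 7 AGA (Arg): third position 2-fold.
Codon 8 GCG (Ala): third position 4-fold.
Four-fold degenerate third positions: 4.

4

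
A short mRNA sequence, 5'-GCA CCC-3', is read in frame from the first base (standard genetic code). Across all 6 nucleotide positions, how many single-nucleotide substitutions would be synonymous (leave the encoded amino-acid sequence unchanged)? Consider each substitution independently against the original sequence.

6

Codon 1 (GCA, Ala): 3 synonymous substitutions.
Codon 2 (CCC, Pro): 3 synonymous substitutions.
Total: 3 + 3 = 6.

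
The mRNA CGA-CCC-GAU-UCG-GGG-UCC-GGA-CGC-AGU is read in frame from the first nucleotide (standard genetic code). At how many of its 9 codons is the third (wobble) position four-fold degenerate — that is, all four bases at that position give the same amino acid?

Codon 1 CGA (Arg): third position 4-fold.
Codon 2 CCC (Pro): third position 4-fold.
Codon 3 GAU (Asp): third position 2-fold.
Codon 4 UCG (Ser): third position 4-fold.
Codon 5 GGG (Gly): third position 4-fold.
Codon 6 UCC (Ser): third position 4-fold.
Codon 7 GGA (Gly): third position 4-fold.
Codon 8 CGC (Arg): third position 4-fold.
Codon 9 AGU (Ser): third position 2-fold.
Four-fold degenerate third positions: 7.

7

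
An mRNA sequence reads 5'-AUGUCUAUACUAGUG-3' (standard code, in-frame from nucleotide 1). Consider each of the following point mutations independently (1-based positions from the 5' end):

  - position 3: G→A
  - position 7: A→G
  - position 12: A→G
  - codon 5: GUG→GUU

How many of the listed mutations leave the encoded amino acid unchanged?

2

Codon 1: AUG (Met) → AUA (Ile) — missense.
Codon 3: AUA (Ile) → GUA (Val) — missense.
Codon 4: CUA (Leu) → CUG (Leu) — synonymous.
Codon 5: GUG (Val) → GUU (Val) — synonymous.
Synonymous: 2 of 4.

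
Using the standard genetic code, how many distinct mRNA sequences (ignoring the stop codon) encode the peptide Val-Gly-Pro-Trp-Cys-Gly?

512

Val: 4 codons.
Gly: 4 codons.
Pro: 4 codons.
Trp: 1 codon.
Cys: 2 codons.
Gly: 4 codons.
4 × 4 × 4 × 1 × 2 × 4 = 512.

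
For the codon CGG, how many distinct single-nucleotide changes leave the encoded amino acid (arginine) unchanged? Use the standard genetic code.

4

Position 1: AGG → 1 synonymous.
Position 2: none → 0 synonymous.
Position 3: CGU, CGC, CGA → 3 synonymous.
Total: 1 + 0 + 3 = 4.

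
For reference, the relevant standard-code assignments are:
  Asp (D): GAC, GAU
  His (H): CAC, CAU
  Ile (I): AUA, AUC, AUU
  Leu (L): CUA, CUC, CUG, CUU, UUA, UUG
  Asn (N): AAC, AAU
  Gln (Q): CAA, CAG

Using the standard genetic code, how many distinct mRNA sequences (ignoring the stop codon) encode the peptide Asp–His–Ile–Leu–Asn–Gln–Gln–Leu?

3456

Asp: 2 codons.
His: 2 codons.
Ile: 3 codons.
Leu: 6 codons.
Asn: 2 codons.
Gln: 2 codons.
Gln: 2 codons.
Leu: 6 codons.
2 × 2 × 3 × 6 × 2 × 2 × 2 × 6 = 3456.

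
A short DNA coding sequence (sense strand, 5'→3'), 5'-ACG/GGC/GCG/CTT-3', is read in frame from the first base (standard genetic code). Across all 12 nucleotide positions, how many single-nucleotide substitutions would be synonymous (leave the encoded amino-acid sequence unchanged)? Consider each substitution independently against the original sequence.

12

Codon 1 (ACG, Thr): 3 synonymous substitutions.
Codon 2 (GGC, Gly): 3 synonymous substitutions.
Codon 3 (GCG, Ala): 3 synonymous substitutions.
Codon 4 (CTT, Leu): 3 synonymous substitutions.
Total: 3 + 3 + 3 + 3 = 12.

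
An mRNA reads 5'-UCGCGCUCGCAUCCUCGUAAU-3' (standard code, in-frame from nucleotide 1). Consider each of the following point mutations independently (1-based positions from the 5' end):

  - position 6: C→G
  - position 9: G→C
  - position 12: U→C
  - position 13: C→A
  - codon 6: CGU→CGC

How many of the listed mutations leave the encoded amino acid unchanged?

4

Codon 2: CGC (Arg) → CGG (Arg) — synonymous.
Codon 3: UCG (Ser) → UCC (Ser) — synonymous.
Codon 4: CAU (His) → CAC (His) — synonymous.
Codon 5: CCU (Pro) → ACU (Thr) — missense.
Codon 6: CGU (Arg) → CGC (Arg) — synonymous.
Synonymous: 4 of 5.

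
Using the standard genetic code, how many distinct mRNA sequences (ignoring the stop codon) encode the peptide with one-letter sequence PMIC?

Pro: 4 codons.
Met: 1 codon.
Ile: 3 codons.
Cys: 2 codons.
4 × 1 × 3 × 2 = 24.

24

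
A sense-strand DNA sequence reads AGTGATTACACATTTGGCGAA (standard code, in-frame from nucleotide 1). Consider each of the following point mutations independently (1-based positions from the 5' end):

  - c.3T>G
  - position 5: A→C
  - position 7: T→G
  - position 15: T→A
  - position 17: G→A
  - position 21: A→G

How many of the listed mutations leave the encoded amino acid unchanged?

Codon 1: AGT (Ser) → AGG (Arg) — missense.
Codon 2: GAT (Asp) → GCT (Ala) — missense.
Codon 3: TAC (Tyr) → GAC (Asp) — missense.
Codon 5: TTT (Phe) → TTA (Leu) — missense.
Codon 6: GGC (Gly) → GAC (Asp) — missense.
Codon 7: GAA (Glu) → GAG (Glu) — synonymous.
Synonymous: 1 of 6.

1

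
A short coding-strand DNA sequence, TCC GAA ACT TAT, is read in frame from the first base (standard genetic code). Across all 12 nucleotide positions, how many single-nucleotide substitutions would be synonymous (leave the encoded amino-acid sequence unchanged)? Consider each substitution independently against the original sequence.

Codon 1 (TCC, Ser): 3 synonymous substitutions.
Codon 2 (GAA, Glu): 1 synonymous substitution.
Codon 3 (ACT, Thr): 3 synonymous substitutions.
Codon 4 (TAT, Tyr): 1 synonymous substitution.
Total: 3 + 1 + 3 + 1 = 8.

8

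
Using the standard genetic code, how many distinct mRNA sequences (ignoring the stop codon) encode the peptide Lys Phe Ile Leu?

72

Lys: 2 codons.
Phe: 2 codons.
Ile: 3 codons.
Leu: 6 codons.
2 × 2 × 3 × 6 = 72.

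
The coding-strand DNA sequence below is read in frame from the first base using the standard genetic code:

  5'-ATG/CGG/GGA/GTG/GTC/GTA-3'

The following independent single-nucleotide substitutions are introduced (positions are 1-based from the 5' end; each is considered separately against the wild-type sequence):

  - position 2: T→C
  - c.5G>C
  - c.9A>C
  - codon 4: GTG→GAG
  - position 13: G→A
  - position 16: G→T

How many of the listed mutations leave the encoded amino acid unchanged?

Codon 1: ATG (Met) → ACG (Thr) — missense.
Codon 2: CGG (Arg) → CCG (Pro) — missense.
Codon 3: GGA (Gly) → GGC (Gly) — synonymous.
Codon 4: GTG (Val) → GAG (Glu) — missense.
Codon 5: GTC (Val) → ATC (Ile) — missense.
Codon 6: GTA (Val) → TTA (Leu) — missense.
Synonymous: 1 of 6.

1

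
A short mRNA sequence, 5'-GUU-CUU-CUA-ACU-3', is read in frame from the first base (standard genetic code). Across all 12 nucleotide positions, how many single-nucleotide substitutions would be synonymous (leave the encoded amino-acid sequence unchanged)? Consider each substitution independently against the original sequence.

13

Codon 1 (GUU, Val): 3 synonymous substitutions.
Codon 2 (CUU, Leu): 3 synonymous substitutions.
Codon 3 (CUA, Leu): 4 synonymous substitutions.
Codon 4 (ACU, Thr): 3 synonymous substitutions.
Total: 3 + 3 + 4 + 3 = 13.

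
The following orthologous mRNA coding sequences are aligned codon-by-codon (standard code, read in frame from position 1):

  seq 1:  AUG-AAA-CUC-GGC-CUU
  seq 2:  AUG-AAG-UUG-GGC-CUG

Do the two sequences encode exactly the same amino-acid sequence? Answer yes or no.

Codon 1: AUG Met / AUG Met — identical.
Codon 2: AAA Lys / AAG Lys — synonymous.
Codon 3: CUC Leu / UUG Leu — synonymous.
Codon 4: GGC Gly / GGC Gly — identical.
Codon 5: CUU Leu / CUG Leu — synonymous.
Nonsynonymous differences: 0 → same protein.

yes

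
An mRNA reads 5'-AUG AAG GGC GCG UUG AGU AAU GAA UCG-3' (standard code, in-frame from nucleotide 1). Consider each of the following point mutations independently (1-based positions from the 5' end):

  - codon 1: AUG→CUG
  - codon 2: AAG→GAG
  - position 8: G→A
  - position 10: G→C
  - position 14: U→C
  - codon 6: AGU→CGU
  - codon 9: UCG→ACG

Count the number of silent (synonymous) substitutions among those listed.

0

Codon 1: AUG (Met) → CUG (Leu) — missense.
Codon 2: AAG (Lys) → GAG (Glu) — missense.
Codon 3: GGC (Gly) → GAC (Asp) — missense.
Codon 4: GCG (Ala) → CCG (Pro) — missense.
Codon 5: UUG (Leu) → UCG (Ser) — missense.
Codon 6: AGU (Ser) → CGU (Arg) — missense.
Codon 9: UCG (Ser) → ACG (Thr) — missense.
Synonymous: 0 of 7.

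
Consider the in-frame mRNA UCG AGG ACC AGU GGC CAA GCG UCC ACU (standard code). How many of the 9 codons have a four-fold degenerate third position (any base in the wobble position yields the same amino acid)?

Codon 1 UCG (Ser): third position 4-fold.
Codon 2 AGG (Arg): third position 2-fold.
Codon 3 ACC (Thr): third position 4-fold.
Codon 4 AGU (Ser): third position 2-fold.
Codon 5 GGC (Gly): third position 4-fold.
Codon 6 CAA (Gln): third position 2-fold.
Codon 7 GCG (Ala): third position 4-fold.
Codon 8 UCC (Ser): third position 4-fold.
Codon 9 ACU (Thr): third position 4-fold.
Four-fold degenerate third positions: 6.

6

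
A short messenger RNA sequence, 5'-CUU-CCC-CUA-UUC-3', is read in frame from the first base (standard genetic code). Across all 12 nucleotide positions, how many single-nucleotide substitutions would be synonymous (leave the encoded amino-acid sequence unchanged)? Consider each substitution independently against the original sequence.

Codon 1 (CUU, Leu): 3 synonymous substitutions.
Codon 2 (CCC, Pro): 3 synonymous substitutions.
Codon 3 (CUA, Leu): 4 synonymous substitutions.
Codon 4 (UUC, Phe): 1 synonymous substitution.
Total: 3 + 3 + 4 + 1 = 11.

11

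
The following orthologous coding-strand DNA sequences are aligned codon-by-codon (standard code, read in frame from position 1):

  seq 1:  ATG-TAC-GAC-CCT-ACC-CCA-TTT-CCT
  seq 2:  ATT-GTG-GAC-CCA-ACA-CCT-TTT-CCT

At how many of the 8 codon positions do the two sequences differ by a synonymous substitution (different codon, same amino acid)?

3

Codon 1: ATG Met / ATT Ile — nonsynonymous.
Codon 2: TAC Tyr / GTG Val — nonsynonymous.
Codon 3: GAC Asp / GAC Asp — identical.
Codon 4: CCT Pro / CCA Pro — synonymous.
Codon 5: ACC Thr / ACA Thr — synonymous.
Codon 6: CCA Pro / CCT Pro — synonymous.
Codon 7: TTT Phe / TTT Phe — identical.
Codon 8: CCT Pro / CCT Pro — identical.
Synonymous differences: 3.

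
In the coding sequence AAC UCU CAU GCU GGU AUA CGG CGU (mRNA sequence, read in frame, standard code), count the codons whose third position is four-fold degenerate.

5

Codon 1 AAC (Asn): third position 2-fold.
Codon 2 UCU (Ser): third position 4-fold.
Codon 3 CAU (His): third position 2-fold.
Codon 4 GCU (Ala): third position 4-fold.
Codon 5 GGU (Gly): third position 4-fold.
Codon 6 AUA (Ile): third position 3-fold.
Codon 7 CGG (Arg): third position 4-fold.
Codon 8 CGU (Arg): third position 4-fold.
Four-fold degenerate third positions: 5.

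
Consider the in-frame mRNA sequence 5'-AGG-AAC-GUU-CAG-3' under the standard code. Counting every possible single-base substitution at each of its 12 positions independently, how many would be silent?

Codon 1 (AGG, Arg): 2 synonymous substitutions.
Codon 2 (AAC, Asn): 1 synonymous substitution.
Codon 3 (GUU, Val): 3 synonymous substitutions.
Codon 4 (CAG, Gln): 1 synonymous substitution.
Total: 2 + 1 + 3 + 1 = 7.

7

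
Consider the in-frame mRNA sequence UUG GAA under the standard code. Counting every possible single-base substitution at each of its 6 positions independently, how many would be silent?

Codon 1 (UUG, Leu): 2 synonymous substitutions.
Codon 2 (GAA, Glu): 1 synonymous substitution.
Total: 2 + 1 = 3.

3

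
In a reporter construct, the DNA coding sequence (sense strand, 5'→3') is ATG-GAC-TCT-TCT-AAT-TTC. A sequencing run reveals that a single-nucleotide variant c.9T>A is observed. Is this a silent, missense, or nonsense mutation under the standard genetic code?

Position 9 falls in codon 3: TCT → Ser.
After the substitution the codon is TCA → Ser.
Both encode Ser, so the change is synonymous.

silent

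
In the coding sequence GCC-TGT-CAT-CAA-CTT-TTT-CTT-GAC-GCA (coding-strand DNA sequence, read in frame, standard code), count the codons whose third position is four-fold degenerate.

4

Codon 1 GCC (Ala): third position 4-fold.
Codon 2 TGT (Cys): third position 2-fold.
Codon 3 CAT (His): third position 2-fold.
Codon 4 CAA (Gln): third position 2-fold.
Codon 5 CTT (Leu): third position 4-fold.
Codon 6 TTT (Phe): third position 2-fold.
Codon 7 CTT (Leu): third position 4-fold.
Codon 8 GAC (Asp): third position 2-fold.
Codon 9 GCA (Ala): third position 4-fold.
Four-fold degenerate third positions: 4.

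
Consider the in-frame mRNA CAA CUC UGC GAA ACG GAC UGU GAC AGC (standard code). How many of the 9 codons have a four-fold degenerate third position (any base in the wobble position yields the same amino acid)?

Codon 1 CAA (Gln): third position 2-fold.
Codon 2 CUC (Leu): third position 4-fold.
Codon 3 UGC (Cys): third position 2-fold.
Codon 4 GAA (Glu): third position 2-fold.
Codon 5 ACG (Thr): third position 4-fold.
Codon 6 GAC (Asp): third position 2-fold.
Codon 7 UGU (Cys): third position 2-fold.
Codon 8 GAC (Asp): third position 2-fold.
Codon 9 AGC (Ser): third position 2-fold.
Four-fold degenerate third positions: 2.

2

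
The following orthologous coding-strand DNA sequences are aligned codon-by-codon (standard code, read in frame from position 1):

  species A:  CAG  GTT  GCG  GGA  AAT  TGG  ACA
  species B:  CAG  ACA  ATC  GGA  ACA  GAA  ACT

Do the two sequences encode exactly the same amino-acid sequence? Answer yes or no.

no

Codon 1: CAG Gln / CAG Gln — identical.
Codon 2: GTT Val / ACA Thr — nonsynonymous.
Codon 3: GCG Ala / ATC Ile — nonsynonymous.
Codon 4: GGA Gly / GGA Gly — identical.
Codon 5: AAT Asn / ACA Thr — nonsynonymous.
Codon 6: TGG Trp / GAA Glu — nonsynonymous.
Codon 7: ACA Thr / ACT Thr — synonymous.
Nonsynonymous differences: 4 → different protein.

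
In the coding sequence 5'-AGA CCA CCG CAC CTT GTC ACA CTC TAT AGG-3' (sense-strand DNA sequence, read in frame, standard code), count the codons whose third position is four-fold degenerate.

Codon 1 AGA (Arg): third position 2-fold.
Codon 2 CCA (Pro): third position 4-fold.
Codon 3 CCG (Pro): third position 4-fold.
Codon 4 CAC (His): third position 2-fold.
Codon 5 CTT (Leu): third position 4-fold.
Codon 6 GTC (Val): third position 4-fold.
Codon 7 ACA (Thr): third position 4-fold.
Codon 8 CTC (Leu): third position 4-fold.
Codon 9 TAT (Tyr): third position 2-fold.
Codon 10 AGG (Arg): third position 2-fold.
Four-fold degenerate third positions: 6.

6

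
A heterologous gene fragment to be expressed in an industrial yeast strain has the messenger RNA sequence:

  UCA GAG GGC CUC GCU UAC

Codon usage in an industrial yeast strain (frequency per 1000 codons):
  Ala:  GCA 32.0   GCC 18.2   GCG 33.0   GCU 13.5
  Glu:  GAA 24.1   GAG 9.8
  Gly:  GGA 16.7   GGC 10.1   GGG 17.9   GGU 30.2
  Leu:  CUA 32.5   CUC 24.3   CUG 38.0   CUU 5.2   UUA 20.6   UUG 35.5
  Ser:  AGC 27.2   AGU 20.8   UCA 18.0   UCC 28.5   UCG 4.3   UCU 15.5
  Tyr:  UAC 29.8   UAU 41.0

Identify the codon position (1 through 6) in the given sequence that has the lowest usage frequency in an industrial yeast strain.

Codon 1 UCA (Ser): 18.0 per 1000.
Codon 2 GAG (Glu): 9.8 per 1000.
Codon 3 GGC (Gly): 10.1 per 1000.
Codon 4 CUC (Leu): 24.3 per 1000.
Codon 5 GCU (Ala): 13.5 per 1000.
Codon 6 UAC (Tyr): 29.8 per 1000.
Lowest frequency is 9.8 at codon 2.

2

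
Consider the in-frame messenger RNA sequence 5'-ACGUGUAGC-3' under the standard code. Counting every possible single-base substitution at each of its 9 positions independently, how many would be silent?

Codon 1 (ACG, Thr): 3 synonymous substitutions.
Codon 2 (UGU, Cys): 1 synonymous substitution.
Codon 3 (AGC, Ser): 1 synonymous substitution.
Total: 3 + 1 + 1 = 5.

5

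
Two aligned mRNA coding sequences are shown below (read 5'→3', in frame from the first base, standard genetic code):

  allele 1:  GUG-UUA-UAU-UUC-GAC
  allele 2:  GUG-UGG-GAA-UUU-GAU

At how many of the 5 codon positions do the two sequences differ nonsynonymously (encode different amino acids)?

2

Codon 1: GUG Val / GUG Val — identical.
Codon 2: UUA Leu / UGG Trp — nonsynonymous.
Codon 3: UAU Tyr / GAA Glu — nonsynonymous.
Codon 4: UUC Phe / UUU Phe — synonymous.
Codon 5: GAC Asp / GAU Asp — synonymous.
Nonsynonymous differences: 2.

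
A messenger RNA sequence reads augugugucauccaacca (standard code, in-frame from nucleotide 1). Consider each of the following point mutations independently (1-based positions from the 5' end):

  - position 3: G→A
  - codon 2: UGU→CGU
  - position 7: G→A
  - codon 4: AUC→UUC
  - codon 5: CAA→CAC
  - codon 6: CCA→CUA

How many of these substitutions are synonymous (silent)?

Codon 1: AUG (Met) → AUA (Ile) — missense.
Codon 2: UGU (Cys) → CGU (Arg) — missense.
Codon 3: GUC (Val) → AUC (Ile) — missense.
Codon 4: AUC (Ile) → UUC (Phe) — missense.
Codon 5: CAA (Gln) → CAC (His) — missense.
Codon 6: CCA (Pro) → CUA (Leu) — missense.
Synonymous: 0 of 6.

0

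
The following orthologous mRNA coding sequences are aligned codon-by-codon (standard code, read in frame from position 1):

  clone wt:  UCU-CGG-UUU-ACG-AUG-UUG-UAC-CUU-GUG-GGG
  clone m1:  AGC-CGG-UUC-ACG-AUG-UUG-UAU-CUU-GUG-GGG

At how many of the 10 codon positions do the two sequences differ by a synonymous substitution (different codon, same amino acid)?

Codon 1: UCU Ser / AGC Ser — synonymous.
Codon 2: CGG Arg / CGG Arg — identical.
Codon 3: UUU Phe / UUC Phe — synonymous.
Codon 4: ACG Thr / ACG Thr — identical.
Codon 5: AUG Met / AUG Met — identical.
Codon 6: UUG Leu / UUG Leu — identical.
Codon 7: UAC Tyr / UAU Tyr — synonymous.
Codon 8: CUU Leu / CUU Leu — identical.
Codon 9: GUG Val / GUG Val — identical.
Codon 10: GGG Gly / GGG Gly — identical.
Synonymous differences: 3.

3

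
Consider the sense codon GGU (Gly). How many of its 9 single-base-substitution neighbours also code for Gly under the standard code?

3

Position 1: none → 0 synonymous.
Position 2: none → 0 synonymous.
Position 3: GGC, GGA, GGG → 3 synonymous.
Total: 0 + 0 + 3 = 3.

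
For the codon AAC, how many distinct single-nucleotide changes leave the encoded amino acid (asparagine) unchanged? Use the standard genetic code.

Position 1: none → 0 synonymous.
Position 2: none → 0 synonymous.
Position 3: AAU → 1 synonymous.
Total: 0 + 0 + 1 = 1.

1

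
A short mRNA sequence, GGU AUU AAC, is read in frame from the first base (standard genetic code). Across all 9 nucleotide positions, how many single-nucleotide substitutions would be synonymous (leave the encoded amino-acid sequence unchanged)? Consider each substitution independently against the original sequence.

6

Codon 1 (GGU, Gly): 3 synonymous substitutions.
Codon 2 (AUU, Ile): 2 synonymous substitutions.
Codon 3 (AAC, Asn): 1 synonymous substitution.
Total: 3 + 2 + 1 = 6.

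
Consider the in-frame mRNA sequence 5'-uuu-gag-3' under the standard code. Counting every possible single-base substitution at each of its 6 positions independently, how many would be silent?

Codon 1 (UUU, Phe): 1 synonymous substitution.
Codon 2 (GAG, Glu): 1 synonymous substitution.
Total: 1 + 1 = 2.

2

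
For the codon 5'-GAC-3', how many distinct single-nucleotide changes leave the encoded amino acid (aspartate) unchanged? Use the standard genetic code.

Position 1: none → 0 synonymous.
Position 2: none → 0 synonymous.
Position 3: GAT → 1 synonymous.
Total: 0 + 0 + 1 = 1.

1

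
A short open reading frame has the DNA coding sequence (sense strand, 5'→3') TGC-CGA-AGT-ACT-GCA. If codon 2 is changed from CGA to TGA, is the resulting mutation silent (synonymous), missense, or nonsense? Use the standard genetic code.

Position 4 falls in codon 2: CGA → Arg.
After the substitution the codon is TGA → Stop.
The new codon is a stop codon, so this is a nonsense mutation.

nonsense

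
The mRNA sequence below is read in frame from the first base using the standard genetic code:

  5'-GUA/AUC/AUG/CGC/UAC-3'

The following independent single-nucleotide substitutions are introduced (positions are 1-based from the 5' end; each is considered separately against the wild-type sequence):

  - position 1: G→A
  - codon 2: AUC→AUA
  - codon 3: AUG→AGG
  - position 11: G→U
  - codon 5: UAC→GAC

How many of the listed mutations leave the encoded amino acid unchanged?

Codon 1: GUA (Val) → AUA (Ile) — missense.
Codon 2: AUC (Ile) → AUA (Ile) — synonymous.
Codon 3: AUG (Met) → AGG (Arg) — missense.
Codon 4: CGC (Arg) → CUC (Leu) — missense.
Codon 5: UAC (Tyr) → GAC (Asp) — missense.
Synonymous: 1 of 5.

1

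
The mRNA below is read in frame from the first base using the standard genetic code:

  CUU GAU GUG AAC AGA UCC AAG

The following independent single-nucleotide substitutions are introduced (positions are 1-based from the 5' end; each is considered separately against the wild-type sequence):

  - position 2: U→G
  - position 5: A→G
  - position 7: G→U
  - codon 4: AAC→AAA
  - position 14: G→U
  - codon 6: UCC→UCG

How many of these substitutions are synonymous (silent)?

1

Codon 1: CUU (Leu) → CGU (Arg) — missense.
Codon 2: GAU (Asp) → GGU (Gly) — missense.
Codon 3: GUG (Val) → UUG (Leu) — missense.
Codon 4: AAC (Asn) → AAA (Lys) — missense.
Codon 5: AGA (Arg) → AUA (Ile) — missense.
Codon 6: UCC (Ser) → UCG (Ser) — synonymous.
Synonymous: 1 of 6.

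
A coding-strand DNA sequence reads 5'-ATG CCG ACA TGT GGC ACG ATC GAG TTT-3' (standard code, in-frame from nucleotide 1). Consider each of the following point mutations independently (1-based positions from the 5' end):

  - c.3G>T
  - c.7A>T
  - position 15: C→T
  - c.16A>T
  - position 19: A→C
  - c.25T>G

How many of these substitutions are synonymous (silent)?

1

Codon 1: ATG (Met) → ATT (Ile) — missense.
Codon 3: ACA (Thr) → TCA (Ser) — missense.
Codon 5: GGC (Gly) → GGT (Gly) — synonymous.
Codon 6: ACG (Thr) → TCG (Ser) — missense.
Codon 7: ATC (Ile) → CTC (Leu) — missense.
Codon 9: TTT (Phe) → GTT (Val) — missense.
Synonymous: 1 of 6.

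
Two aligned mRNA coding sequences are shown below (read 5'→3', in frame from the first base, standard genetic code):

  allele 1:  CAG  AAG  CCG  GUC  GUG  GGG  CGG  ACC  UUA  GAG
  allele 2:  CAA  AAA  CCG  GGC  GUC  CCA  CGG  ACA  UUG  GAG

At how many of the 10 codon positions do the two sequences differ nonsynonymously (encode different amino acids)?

Codon 1: CAG Gln / CAA Gln — synonymous.
Codon 2: AAG Lys / AAA Lys — synonymous.
Codon 3: CCG Pro / CCG Pro — identical.
Codon 4: GUC Val / GGC Gly — nonsynonymous.
Codon 5: GUG Val / GUC Val — synonymous.
Codon 6: GGG Gly / CCA Pro — nonsynonymous.
Codon 7: CGG Arg / CGG Arg — identical.
Codon 8: ACC Thr / ACA Thr — synonymous.
Codon 9: UUA Leu / UUG Leu — synonymous.
Codon 10: GAG Glu / GAG Glu — identical.
Nonsynonymous differences: 2.

2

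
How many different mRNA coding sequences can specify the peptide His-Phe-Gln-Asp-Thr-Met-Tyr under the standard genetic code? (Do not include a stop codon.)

128

His: 2 codons.
Phe: 2 codons.
Gln: 2 codons.
Asp: 2 codons.
Thr: 4 codons.
Met: 1 codon.
Tyr: 2 codons.
2 × 2 × 2 × 2 × 4 × 1 × 2 = 128.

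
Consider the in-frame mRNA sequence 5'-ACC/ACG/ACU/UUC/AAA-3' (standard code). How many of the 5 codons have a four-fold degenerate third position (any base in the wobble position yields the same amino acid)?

Codon 1 ACC (Thr): third position 4-fold.
Codon 2 ACG (Thr): third position 4-fold.
Codon 3 ACU (Thr): third position 4-fold.
Codon 4 UUC (Phe): third position 2-fold.
Codon 5 AAA (Lys): third position 2-fold.
Four-fold degenerate third positions: 3.

3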